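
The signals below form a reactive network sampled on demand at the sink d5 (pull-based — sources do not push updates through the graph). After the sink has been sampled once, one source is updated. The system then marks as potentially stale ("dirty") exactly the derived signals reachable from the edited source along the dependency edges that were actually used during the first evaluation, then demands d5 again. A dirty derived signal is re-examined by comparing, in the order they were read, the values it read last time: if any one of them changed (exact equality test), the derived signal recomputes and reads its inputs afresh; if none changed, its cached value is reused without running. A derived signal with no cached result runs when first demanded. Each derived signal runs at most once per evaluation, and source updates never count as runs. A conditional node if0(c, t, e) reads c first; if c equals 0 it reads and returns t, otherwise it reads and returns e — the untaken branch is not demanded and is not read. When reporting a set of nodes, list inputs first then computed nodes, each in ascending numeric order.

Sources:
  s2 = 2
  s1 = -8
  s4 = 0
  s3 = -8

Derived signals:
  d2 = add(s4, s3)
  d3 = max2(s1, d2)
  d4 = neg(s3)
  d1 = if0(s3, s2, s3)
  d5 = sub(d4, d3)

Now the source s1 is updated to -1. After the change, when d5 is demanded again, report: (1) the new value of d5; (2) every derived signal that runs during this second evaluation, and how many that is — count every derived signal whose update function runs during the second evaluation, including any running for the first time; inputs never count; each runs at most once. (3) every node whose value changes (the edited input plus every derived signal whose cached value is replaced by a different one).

d5 now evaluates to 9.
Run set: d3, d5 (2 run).
Changed values: s1, d3, d5.

Initial pass — values computed on the first demand:
  d2 = add(0, -8) = -8
  d3 = max2(-8, -8) = -8
  d4 = neg(-8) = 8
  d5 = sub(8, -8) = 16

Second demand — change propagation:
  d3: re-runs because s1 -8->-1; new result -1.
  d5: re-runs because d3 -8->-1; new result 9.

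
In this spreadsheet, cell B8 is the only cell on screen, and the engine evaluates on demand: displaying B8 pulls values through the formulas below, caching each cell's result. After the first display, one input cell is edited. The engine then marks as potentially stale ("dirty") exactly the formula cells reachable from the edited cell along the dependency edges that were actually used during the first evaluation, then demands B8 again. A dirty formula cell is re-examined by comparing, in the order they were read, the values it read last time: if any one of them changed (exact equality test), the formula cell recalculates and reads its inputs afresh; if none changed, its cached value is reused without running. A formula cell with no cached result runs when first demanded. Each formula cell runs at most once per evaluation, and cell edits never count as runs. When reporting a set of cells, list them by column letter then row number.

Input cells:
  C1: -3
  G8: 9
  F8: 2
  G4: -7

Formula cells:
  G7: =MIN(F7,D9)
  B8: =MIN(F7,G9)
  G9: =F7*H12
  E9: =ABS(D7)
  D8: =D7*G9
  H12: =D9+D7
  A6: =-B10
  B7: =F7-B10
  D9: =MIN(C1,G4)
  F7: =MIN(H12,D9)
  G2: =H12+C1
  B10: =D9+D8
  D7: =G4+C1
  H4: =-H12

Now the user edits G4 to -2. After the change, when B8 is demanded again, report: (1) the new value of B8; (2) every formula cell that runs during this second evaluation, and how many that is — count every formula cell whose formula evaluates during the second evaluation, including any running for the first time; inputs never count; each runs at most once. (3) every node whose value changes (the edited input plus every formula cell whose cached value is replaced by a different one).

Initial pass — values computed on the first demand:
  D7 = -7 + -3 = -10
  D9 = MIN(-3, -7) = -7
  H12 = -7 + -10 = -17
  F7 = MIN(-17, -7) = -17
  G9 = -17 * -17 = 289
  B8 = MIN(-17, 289) = -17

Second demand — change propagation:
  D7: re-runs because G4 -7->-2; new result -5.
  D9: re-runs because G4 -7->-2; new result -3.
  H12: re-runs because D9 -7->-3; D7 -10->-5; new result -8.
  F7: re-runs because H12 -17->-8; D9 -7->-3; new result -8.
  G9: re-runs because F7 -17->-8; H12 -17->-8; new result 64.
  B8: re-runs because F7 -17->-8; G9 289->64; new result -8.

B8 now evaluates to -8.
Run set: B8, D7, D9, F7, G9, H12 (6 run).
Changed values: B8, D7, D9, F7, G4, G9, H12.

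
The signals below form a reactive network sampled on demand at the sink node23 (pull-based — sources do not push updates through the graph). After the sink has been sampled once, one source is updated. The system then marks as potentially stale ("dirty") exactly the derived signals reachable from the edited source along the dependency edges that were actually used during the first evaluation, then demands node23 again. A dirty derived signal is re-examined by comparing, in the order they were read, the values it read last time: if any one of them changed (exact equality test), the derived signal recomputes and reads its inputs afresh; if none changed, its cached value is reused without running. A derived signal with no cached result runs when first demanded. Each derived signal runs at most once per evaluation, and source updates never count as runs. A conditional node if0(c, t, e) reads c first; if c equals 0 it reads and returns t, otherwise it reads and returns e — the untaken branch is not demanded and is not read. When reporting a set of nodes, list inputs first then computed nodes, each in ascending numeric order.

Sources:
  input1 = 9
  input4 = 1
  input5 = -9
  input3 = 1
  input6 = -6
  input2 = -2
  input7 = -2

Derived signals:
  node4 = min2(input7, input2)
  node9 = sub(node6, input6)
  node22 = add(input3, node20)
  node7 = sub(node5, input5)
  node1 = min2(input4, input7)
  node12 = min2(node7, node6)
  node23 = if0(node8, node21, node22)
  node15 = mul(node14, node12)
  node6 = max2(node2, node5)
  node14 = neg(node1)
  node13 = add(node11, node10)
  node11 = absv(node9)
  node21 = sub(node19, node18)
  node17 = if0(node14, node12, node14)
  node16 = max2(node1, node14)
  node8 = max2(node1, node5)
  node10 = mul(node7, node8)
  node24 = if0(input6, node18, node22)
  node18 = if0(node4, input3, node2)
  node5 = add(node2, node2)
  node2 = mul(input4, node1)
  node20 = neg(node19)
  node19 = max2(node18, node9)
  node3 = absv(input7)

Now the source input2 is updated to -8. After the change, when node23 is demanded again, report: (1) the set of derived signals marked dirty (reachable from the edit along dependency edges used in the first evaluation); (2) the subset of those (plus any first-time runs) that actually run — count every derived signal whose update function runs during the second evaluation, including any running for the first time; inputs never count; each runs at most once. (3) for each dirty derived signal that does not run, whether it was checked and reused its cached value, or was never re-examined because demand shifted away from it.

Initial pass — values computed on the first demand:
  node1 = min2(1, -2) = -2
  node2 = mul(1, -2) = -2
  node4 = min2(-2, -2) = -2
  node5 = add(-2, -2) = -4
  node6 = max2(-2, -4) = -2
  node8 = max2(-2, -4) = -2
  node9 = sub(-2, -6) = 4
  node18 = if0(node4=-2 -> else branch node2) = -2
  node19 = max2(-2, 4) = 4
  node20 = neg(4) = -4
  node22 = add(1, -4) = -3
  node23 = if0(node8=-2 -> else branch node22) = -3

Second demand — change propagation:
  node4: re-runs because input2 -2->-8; new result -8.
  node18: re-runs because node4 -2->-8; new result -2 (unchanged).
  node19: re-examined; everything it read last time is the same (node18 unchanged, node9 unchanged) — cache 4 kept, no run.
  node20: re-examined; everything it read last time is the same (node19 unchanged) — cache -4 kept, no run.
  node22: re-examined; everything it read last time is the same (input3 unchanged, node20 unchanged) — cache -3 kept, no run.
  node23: re-examined; everything it read last time is the same (node8 unchanged, node22 unchanged) — cache -3 kept, no run.

The important point: node18 recomputes to an identical value, and the output ends up unchanged.

Dirty set: node4, node18, node19, node20, node22, node23.
Run set: node4, node18 (2 run).
Re-examined without running (cache reused): node19, node20, node22, node23.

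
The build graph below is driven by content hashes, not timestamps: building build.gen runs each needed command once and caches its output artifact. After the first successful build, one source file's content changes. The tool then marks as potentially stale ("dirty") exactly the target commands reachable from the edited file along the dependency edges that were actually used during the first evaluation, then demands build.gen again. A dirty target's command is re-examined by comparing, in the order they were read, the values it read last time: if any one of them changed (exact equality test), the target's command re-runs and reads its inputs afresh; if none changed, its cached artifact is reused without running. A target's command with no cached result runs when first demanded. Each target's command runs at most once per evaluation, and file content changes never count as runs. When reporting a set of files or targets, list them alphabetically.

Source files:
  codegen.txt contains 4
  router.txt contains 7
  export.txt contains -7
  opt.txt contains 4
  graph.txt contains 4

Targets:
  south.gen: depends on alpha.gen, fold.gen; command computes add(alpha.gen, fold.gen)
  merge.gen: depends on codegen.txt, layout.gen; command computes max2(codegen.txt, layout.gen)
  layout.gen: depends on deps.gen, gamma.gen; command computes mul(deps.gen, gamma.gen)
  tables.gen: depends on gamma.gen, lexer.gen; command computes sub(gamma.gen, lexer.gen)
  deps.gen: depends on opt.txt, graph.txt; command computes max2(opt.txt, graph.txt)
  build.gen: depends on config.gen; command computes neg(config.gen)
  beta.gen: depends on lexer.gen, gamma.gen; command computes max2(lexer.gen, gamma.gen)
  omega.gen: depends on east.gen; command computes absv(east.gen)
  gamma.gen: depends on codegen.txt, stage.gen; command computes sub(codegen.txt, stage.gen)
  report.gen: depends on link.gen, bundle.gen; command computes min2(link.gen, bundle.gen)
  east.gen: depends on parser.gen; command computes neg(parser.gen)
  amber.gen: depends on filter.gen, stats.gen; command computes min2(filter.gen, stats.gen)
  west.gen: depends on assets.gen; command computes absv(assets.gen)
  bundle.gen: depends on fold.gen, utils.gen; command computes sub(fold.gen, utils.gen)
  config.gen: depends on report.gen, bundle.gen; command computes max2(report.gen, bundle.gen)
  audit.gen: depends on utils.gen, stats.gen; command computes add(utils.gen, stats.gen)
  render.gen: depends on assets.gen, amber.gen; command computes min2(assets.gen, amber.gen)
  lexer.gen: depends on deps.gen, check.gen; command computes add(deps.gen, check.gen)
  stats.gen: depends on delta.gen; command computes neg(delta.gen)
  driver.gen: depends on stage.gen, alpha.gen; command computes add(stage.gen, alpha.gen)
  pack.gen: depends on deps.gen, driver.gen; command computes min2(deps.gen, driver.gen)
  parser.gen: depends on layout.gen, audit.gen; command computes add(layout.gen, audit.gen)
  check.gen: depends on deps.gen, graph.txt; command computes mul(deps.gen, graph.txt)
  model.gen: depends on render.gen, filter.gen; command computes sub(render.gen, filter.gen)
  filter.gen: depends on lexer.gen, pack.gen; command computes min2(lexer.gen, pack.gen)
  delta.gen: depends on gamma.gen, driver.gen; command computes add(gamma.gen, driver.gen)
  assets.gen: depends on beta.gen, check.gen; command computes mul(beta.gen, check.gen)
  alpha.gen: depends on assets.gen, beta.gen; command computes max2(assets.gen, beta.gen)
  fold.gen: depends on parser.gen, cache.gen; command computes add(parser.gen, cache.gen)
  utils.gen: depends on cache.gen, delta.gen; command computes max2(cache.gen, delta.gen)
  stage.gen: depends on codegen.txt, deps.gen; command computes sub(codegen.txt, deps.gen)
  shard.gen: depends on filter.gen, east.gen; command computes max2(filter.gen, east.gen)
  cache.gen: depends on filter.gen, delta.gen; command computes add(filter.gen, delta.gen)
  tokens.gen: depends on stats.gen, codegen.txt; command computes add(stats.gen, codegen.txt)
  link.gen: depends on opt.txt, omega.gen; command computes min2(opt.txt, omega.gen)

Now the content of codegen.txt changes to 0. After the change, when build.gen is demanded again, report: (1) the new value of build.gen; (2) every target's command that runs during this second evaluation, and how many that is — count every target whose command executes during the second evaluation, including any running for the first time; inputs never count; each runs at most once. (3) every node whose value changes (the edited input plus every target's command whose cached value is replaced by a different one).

Initial pass — values computed on the first demand:
  deps.gen = max2(4, 4) = 4
  check.gen = mul(4, 4) = 16
  lexer.gen = add(4, 16) = 20
  stage.gen = sub(4, 4) = 0
  gamma.gen = sub(4, 0) = 4
  beta.gen = max2(20, 4) = 20
  assets.gen = mul(20, 16) = 320
  alpha.gen = max2(320, 20) = 320
  driver.gen = add(0, 320) = 320
  delta.gen = add(4, 320) = 324
  layout.gen = mul(4, 4) = 16
  pack.gen = min2(4, 320) = 4
  filter.gen = min2(20, 4) = 4
  cache.gen = add(4, 324) = 328
  stats.gen = neg(324) = -324
  utils.gen = max2(328, 324) = 328
  audit.gen = add(328, -324) = 4
  parser.gen = add(16, 4) = 20
  east.gen = neg(20) = -20
  fold.gen = add(20, 328) = 348
  bundle.gen = sub(348, 328) = 20
  omega.gen = absv(-20) = 20
  link.gen = min2(4, 20) = 4
  report.gen = min2(4, 20) = 4
  config.gen = max2(4, 20) = 20
  build.gen = neg(20) = -20

Second demand — change propagation:
  stage.gen: re-runs because codegen.txt 4->0; new result -4.
  gamma.gen: re-runs because codegen.txt 4->0; stage.gen 0->-4; new result 4 (unchanged).
  beta.gen: re-examined; everything it read last time is the same (lexer.gen unchanged, gamma.gen unchanged) — cache 20 kept, no run.
  assets.gen: re-examined; everything it read last time is the same (beta.gen unchanged, check.gen unchanged) — cache 320 kept, no run.
  alpha.gen: re-examined; everything it read last time is the same (assets.gen unchanged, beta.gen unchanged) — cache 320 kept, no run.
  driver.gen: re-runs because stage.gen 0->-4; new result 316.
  delta.gen: re-runs because driver.gen 320->316; new result 320.
  layout.gen: re-examined; everything it read last time is the same (deps.gen unchanged, gamma.gen unchanged) — cache 16 kept, no run.
  pack.gen: re-runs because driver.gen 320->316; new result 4 (unchanged).
  filter.gen: re-examined; everything it read last time is the same (lexer.gen unchanged, pack.gen unchanged) — cache 4 kept, no run.
  cache.gen: re-runs because delta.gen 324->320; new result 324.
  stats.gen: re-runs because delta.gen 324->320; new result -320.
  utils.gen: re-runs because cache.gen 328->324; delta.gen 324->320; new result 324.
  audit.gen: re-runs because utils.gen 328->324; stats.gen -324->-320; new result 4 (unchanged).
  parser.gen: re-examined; everything it read last time is the same (layout.gen unchanged, audit.gen unchanged) — cache 20 kept, no run.
  east.gen: re-examined; everything it read last time is the same (parser.gen unchanged) — cache -20 kept, no run.
  fold.gen: re-runs because cache.gen 328->324; new result 344.
  bundle.gen: re-runs because fold.gen 348->344; utils.gen 328->324; new result 20 (unchanged).
  omega.gen: re-examined; everything it read last time is the same (east.gen unchanged) — cache 20 kept, no run.
  link.gen: re-examined; everything it read last time is the same (opt.txt unchanged, omega.gen unchanged) — cache 4 kept, no run.
  report.gen: re-examined; everything it read last time is the same (link.gen unchanged, bundle.gen unchanged) — cache 4 kept, no run.
  config.gen: re-examined; everything it read last time is the same (report.gen unchanged, bundle.gen unchanged) — cache 20 kept, no run.
  build.gen: re-examined; everything it read last time is the same (config.gen unchanged) — cache -20 kept, no run.

The important point: at beta.gen every value read last time is unchanged, so the dirty flag clears without a run.

build.gen now evaluates to -20.
Run set: audit.gen, bundle.gen, cache.gen, delta.gen, driver.gen, fold.gen, gamma.gen, pack.gen, stage.gen, stats.gen, utils.gen (11 run).
Changed values: cache.gen, codegen.txt, delta.gen, driver.gen, fold.gen, stage.gen, stats.gen, utils.gen.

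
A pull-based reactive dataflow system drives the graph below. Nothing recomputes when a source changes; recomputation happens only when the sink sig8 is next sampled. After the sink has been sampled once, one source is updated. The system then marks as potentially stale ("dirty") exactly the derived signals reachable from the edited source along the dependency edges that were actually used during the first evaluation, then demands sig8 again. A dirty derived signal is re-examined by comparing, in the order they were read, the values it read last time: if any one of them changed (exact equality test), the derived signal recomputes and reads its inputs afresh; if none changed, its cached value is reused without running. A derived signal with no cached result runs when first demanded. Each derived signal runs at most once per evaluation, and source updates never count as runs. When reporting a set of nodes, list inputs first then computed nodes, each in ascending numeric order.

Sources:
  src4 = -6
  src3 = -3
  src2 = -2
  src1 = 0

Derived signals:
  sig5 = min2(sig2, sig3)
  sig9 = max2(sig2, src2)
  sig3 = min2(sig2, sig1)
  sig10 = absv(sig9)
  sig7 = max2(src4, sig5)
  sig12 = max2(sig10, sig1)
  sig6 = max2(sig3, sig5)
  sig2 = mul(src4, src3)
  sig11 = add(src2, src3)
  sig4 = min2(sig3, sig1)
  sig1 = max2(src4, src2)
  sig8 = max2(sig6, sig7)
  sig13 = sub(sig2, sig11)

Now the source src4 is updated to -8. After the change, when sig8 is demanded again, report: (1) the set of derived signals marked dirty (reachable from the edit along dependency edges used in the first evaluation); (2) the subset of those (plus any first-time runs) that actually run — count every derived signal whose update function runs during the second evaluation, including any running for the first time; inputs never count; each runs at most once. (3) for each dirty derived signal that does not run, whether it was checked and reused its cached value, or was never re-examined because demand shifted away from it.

Marked dirty: sig1, sig2, sig3, sig5, sig6, sig7, sig8.
Derived signals that run: sig1, sig2, sig3, sig5, sig7 — 5 in total.
Checked but reused from cache: sig6, sig8.
Key observation: the cutoff stops propagation at sig6 — its inputs' values are unchanged, so it reuses its cache.

First evaluation (everything demanded from the output):
  sig1 = max2(-6, -2) = -2
  sig2 = mul(-6, -3) = 18
  sig3 = min2(18, -2) = -2
  sig5 = min2(18, -2) = -2
  sig6 = max2(-2, -2) = -2
  sig7 = max2(-6, -2) = -2
  sig8 = max2(-2, -2) = -2

Propagation after the edit:
  sig1: runs — src4 -6->-8; result -2 (same value as before).
  sig2: runs — src4 -6->-8; result 24.
  sig3: runs — sig2 18->24; result -2 (same value as before).
  sig5: runs — sig2 18->24; result -2 (same value as before).
  sig6: checked — values it read are unchanged (sig3 unchanged, sig5 unchanged); reused cached -2 without running.
  sig7: runs — src4 -6->-8; result -2 (same value as before).
  sig8: checked — values it read are unchanged (sig6 unchanged, sig7 unchanged); reused cached -2 without running.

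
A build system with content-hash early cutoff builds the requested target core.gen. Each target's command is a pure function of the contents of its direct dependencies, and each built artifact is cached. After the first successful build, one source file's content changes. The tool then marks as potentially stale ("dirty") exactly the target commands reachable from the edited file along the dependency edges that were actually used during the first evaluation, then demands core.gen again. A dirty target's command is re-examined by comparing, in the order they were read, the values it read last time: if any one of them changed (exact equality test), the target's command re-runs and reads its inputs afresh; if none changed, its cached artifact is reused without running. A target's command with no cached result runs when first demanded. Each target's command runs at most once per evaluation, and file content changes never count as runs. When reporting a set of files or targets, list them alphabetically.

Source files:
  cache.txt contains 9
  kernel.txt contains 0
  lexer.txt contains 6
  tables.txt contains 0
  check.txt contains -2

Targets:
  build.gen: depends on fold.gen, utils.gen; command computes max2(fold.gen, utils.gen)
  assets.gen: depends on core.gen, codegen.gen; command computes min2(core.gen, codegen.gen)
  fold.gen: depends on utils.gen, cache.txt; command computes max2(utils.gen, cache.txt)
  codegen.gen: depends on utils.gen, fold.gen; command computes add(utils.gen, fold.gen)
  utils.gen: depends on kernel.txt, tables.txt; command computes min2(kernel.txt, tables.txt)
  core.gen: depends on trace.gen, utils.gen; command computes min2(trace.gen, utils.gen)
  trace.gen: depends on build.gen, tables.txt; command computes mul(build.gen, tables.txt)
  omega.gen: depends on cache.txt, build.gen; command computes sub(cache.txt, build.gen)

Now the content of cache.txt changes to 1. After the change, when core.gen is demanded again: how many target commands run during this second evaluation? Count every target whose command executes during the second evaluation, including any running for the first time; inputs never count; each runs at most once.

Target commands that run: build.gen, fold.gen, trace.gen — 3 in total.
Key observation: the change is absorbed at trace.gen — it re-runs but produces the same value, and the output's value is unchanged.

First evaluation (everything demanded from the output):
  utils.gen = min2(0, 0) = 0
  fold.gen = max2(0, 9) = 9
  build.gen = max2(9, 0) = 9
  trace.gen = mul(9, 0) = 0
  core.gen = min2(0, 0) = 0

Propagation after the edit:
  fold.gen: runs — cache.txt 9->1; result 1.
  build.gen: runs — fold.gen 9->1; result 1.
  trace.gen: runs — build.gen 9->1; result 0 (same value as before).
  core.gen: checked — values it read are unchanged (trace.gen unchanged, utils.gen unchanged); reused cached 0 without running.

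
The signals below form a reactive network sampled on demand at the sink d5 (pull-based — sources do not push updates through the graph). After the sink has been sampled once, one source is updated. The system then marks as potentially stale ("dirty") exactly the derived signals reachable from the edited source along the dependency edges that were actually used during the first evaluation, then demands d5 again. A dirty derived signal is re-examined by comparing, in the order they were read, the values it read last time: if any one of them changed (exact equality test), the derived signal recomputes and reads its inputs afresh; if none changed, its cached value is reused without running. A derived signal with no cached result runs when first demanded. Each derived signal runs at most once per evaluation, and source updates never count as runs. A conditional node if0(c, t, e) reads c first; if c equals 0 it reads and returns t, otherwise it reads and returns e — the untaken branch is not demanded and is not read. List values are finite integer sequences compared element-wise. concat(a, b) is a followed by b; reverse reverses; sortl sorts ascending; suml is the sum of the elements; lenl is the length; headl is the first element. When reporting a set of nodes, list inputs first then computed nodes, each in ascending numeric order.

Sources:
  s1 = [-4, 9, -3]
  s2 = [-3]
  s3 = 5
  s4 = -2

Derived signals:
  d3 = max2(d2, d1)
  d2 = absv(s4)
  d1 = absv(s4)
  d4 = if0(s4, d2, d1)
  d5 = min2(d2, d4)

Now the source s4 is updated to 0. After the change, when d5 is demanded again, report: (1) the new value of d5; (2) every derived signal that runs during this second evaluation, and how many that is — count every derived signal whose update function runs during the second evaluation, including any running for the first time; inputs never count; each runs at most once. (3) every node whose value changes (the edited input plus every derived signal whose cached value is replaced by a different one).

d5 now evaluates to 0.
Run set: d2, d4, d5 (3 run).
Changed values: s4, d2, d4, d5.
The important point: the flipped condition redirects demand; d1 is left stale, never re-checked.

Initial pass — values computed on the first demand:
  d1 = absv(-2) = 2
  d2 = absv(-2) = 2
  d4 = if0(s4=-2 -> else branch d1) = 2
  d5 = min2(2, 2) = 2

Second demand — change propagation:
  d1: dirty yet unreached — the second evaluation never asks for it.
  d2: re-runs because s4 -2->0; new result 0.
  d4: re-runs because s4 -2->0; new result 0.
  d5: re-runs because d2 2->0; d4 2->0; new result 0.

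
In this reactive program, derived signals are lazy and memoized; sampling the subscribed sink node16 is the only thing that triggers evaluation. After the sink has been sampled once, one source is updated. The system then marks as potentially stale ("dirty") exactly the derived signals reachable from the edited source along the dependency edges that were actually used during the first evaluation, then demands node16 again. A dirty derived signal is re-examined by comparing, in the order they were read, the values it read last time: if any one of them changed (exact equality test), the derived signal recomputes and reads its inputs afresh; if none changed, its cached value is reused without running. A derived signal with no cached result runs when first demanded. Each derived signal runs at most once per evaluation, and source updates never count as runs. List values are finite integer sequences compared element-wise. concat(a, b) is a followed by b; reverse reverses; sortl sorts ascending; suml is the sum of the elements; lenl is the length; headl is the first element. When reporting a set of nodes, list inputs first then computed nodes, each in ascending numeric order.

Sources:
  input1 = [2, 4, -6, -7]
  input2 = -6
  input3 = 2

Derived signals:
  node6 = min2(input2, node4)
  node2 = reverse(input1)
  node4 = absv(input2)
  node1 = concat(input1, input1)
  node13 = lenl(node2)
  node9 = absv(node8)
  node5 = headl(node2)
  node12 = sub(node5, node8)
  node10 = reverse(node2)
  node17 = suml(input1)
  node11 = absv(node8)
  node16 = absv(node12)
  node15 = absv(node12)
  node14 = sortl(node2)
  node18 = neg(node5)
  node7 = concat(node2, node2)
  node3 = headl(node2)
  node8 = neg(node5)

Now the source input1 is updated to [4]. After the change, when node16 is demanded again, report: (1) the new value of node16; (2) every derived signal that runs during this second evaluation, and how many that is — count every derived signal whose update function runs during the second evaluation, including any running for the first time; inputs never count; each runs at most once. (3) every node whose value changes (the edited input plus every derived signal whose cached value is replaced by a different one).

Demanding node16 again yields 8.
5 derived signals run: node2, node5, node8, node12, node16.
The nodes whose values change: input1, node2, node5, node8, node12, node16.

First demand of the output computes:
  node2 = reverse([2, 4, -6, -7]) = [-7, -6, 4, 2]
  node5 = headl([-7, -6, 4, 2]) = -7
  node8 = neg(-7) = 7
  node12 = sub(-7, 7) = -14
  node16 = absv(-14) = 14

After the edit, cleaning proceeds:
  node2: a read changed (input1 [2, 4, -6, -7]->[4]) — executes, giving [4].
  node5: a read changed (node2 [-7, -6, 4, 2]->[4]) — executes, giving 4.
  node8: a read changed (node5 -7->4) — executes, giving -4.
  node12: a read changed (node5 -7->4; node8 7->-4) — executes, giving 8.
  node16: a read changed (node12 -14->8) — executes, giving 8.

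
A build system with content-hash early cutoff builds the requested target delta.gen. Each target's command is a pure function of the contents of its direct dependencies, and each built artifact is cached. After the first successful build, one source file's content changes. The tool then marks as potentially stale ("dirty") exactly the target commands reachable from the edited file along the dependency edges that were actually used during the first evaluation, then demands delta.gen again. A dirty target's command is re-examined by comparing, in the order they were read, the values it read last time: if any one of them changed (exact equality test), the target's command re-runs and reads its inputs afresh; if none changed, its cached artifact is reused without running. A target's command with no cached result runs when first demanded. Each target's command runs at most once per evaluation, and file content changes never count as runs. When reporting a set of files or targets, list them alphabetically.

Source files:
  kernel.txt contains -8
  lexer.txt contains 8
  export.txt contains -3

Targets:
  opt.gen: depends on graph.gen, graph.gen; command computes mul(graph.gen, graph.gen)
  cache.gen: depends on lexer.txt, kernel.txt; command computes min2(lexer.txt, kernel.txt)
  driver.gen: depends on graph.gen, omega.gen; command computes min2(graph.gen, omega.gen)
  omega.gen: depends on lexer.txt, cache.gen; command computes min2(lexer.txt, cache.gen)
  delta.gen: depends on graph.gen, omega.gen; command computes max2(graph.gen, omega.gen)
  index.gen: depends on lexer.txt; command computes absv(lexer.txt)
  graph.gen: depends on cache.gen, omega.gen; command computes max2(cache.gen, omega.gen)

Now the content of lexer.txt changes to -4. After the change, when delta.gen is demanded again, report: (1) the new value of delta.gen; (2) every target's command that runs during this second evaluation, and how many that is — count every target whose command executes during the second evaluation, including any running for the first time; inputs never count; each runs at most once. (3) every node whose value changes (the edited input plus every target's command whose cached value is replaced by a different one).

New value of delta.gen: -8.
Target commands that run: cache.gen, omega.gen — 2 in total.
Values that change: lexer.txt.
Key observation: the cutoff stops propagation at graph.gen — its inputs' values are unchanged, so it reuses its cache.

First evaluation (everything demanded from the output):
  cache.gen = min2(8, -8) = -8
  omega.gen = min2(8, -8) = -8
  graph.gen = max2(-8, -8) = -8
  delta.gen = max2(-8, -8) = -8

Propagation after the edit:
  cache.gen: runs — lexer.txt 8->-4; result -8 (same value as before).
  omega.gen: runs — lexer.txt 8->-4; result -8 (same value as before).
  graph.gen: checked — values it read are unchanged (cache.gen unchanged, omega.gen unchanged); reused cached -8 without running.
  delta.gen: checked — values it read are unchanged (graph.gen unchanged, omega.gen unchanged); reused cached -8 without running.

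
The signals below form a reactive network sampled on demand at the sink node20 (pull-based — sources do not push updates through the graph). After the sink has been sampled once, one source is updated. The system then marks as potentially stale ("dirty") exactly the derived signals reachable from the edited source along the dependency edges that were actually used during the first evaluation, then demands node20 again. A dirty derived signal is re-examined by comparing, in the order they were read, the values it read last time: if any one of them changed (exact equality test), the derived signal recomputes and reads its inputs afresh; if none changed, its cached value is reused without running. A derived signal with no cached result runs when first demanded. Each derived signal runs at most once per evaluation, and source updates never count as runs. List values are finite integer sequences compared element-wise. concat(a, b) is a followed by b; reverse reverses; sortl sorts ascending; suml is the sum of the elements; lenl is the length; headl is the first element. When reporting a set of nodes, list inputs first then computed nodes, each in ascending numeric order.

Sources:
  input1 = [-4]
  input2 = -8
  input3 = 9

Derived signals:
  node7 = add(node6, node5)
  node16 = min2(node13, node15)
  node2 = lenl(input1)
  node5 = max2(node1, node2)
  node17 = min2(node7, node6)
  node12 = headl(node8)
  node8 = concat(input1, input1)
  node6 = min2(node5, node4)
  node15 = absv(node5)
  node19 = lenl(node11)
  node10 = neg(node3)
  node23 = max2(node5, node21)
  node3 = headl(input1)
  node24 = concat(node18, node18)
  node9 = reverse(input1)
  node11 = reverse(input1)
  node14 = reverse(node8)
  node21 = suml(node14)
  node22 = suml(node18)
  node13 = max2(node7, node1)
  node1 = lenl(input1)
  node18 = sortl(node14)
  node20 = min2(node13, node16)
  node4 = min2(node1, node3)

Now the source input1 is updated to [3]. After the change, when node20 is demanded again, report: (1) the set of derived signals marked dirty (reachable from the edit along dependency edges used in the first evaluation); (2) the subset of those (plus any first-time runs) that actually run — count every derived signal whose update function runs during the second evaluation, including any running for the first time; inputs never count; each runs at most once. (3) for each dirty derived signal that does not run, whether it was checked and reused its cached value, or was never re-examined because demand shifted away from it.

Initial pass — values computed on the first demand:
  node1 = lenl([-4]) = 1
  node2 = lenl([-4]) = 1
  node3 = headl([-4]) = -4
  node4 = min2(1, -4) = -4
  node5 = max2(1, 1) = 1
  node6 = min2(1, -4) = -4
  node7 = add(-4, 1) = -3
  node13 = max2(-3, 1) = 1
  node15 = absv(1) = 1
  node16 = min2(1, 1) = 1
  node20 = min2(1, 1) = 1

Second demand — change propagation:
  node1: re-runs because input1 [-4]->[3]; new result 1 (unchanged).
  node2: re-runs because input1 [-4]->[3]; new result 1 (unchanged).
  node3: re-runs because input1 [-4]->[3]; new result 3.
  node4: re-runs because node3 -4->3; new result 1.
  node5: re-examined; everything it read last time is the same (node1 unchanged, node2 unchanged) — cache 1 kept, no run.
  node6: re-runs because node4 -4->1; new result 1.
  node7: re-runs because node6 -4->1; new result 2.
  node13: re-runs because node7 -3->2; new result 2.
  node15: re-examined; everything it read last time is the same (node5 unchanged) — cache 1 kept, no run.
  node16: re-runs because node13 1->2; new result 1 (unchanged).
  node20: re-runs because node13 1->2; new result 1 (unchanged).

The important point: at node5 every value read last time is unchanged, so the dirty flag clears without a run.

Dirty set: node1, node2, node3, node4, node5, node6, node7, node13, node15, node16, node20.
Run set: node1, node2, node3, node4, node6, node7, node13, node16, node20 (9 run).
Re-examined without running (cache reused): node5, node15.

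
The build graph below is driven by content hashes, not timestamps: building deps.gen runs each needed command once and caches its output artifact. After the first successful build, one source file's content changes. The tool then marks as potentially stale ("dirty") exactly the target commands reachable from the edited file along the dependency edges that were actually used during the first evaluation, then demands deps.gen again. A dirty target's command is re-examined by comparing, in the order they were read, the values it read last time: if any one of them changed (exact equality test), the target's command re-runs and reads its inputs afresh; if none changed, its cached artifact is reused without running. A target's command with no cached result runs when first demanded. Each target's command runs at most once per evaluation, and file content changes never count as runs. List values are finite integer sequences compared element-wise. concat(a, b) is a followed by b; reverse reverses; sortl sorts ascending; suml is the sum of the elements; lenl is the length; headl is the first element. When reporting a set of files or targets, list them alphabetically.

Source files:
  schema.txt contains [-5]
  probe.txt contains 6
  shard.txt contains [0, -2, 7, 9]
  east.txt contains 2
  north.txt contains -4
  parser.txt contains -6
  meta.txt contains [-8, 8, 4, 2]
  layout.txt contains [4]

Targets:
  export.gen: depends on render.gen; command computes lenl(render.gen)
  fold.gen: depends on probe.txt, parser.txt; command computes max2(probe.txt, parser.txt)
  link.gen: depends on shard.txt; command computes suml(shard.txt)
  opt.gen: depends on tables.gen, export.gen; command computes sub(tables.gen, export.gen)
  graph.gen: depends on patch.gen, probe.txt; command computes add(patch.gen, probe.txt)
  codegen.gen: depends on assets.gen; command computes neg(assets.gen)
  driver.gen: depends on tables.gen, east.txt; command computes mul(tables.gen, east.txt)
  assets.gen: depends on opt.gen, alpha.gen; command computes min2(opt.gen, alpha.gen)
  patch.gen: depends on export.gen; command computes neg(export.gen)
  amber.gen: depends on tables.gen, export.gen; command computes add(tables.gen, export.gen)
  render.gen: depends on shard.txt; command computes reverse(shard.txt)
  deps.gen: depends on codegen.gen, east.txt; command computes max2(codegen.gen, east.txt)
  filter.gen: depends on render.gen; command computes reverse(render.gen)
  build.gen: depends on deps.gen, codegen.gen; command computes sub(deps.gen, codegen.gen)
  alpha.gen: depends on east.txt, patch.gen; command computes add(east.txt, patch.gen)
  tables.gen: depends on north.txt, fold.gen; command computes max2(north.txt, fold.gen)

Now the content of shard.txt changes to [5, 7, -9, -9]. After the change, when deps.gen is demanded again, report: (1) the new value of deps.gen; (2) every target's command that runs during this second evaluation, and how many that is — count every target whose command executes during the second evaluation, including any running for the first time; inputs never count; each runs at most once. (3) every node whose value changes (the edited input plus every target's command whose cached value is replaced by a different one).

Initial pass — values computed on the first demand:
  fold.gen = max2(6, -6) = 6
  render.gen = reverse([0, -2, 7, 9]) = [9, 7, -2, 0]
  export.gen = lenl([9, 7, -2, 0]) = 4
  patch.gen = neg(4) = -4
  alpha.gen = add(2, -4) = -2
  tables.gen = max2(-4, 6) = 6
  opt.gen = sub(6, 4) = 2
  assets.gen = min2(2, -2) = -2
  codegen.gen = neg(-2) = 2
  deps.gen = max2(2, 2) = 2

Second demand — change propagation:
  render.gen: re-runs because shard.txt [0, -2, 7, 9]->[5, 7, -9, -9]; new result [-9, -9, 7, 5].
  export.gen: re-runs because render.gen [9, 7, -2, 0]->[-9, -9, 7, 5]; new result 4 (unchanged).
  opt.gen: re-examined; everything it read last time is the same (tables.gen unchanged, export.gen unchanged) — cache 2 kept, no run.
  patch.gen: re-examined; everything it read last time is the same (export.gen unchanged) — cache -4 kept, no run.
  alpha.gen: re-examined; everything it read last time is the same (east.txt unchanged, patch.gen unchanged) — cache -2 kept, no run.
  assets.gen: re-examined; everything it read last time is the same (opt.gen unchanged, alpha.gen unchanged) — cache -2 kept, no run.
  codegen.gen: re-examined; everything it read last time is the same (assets.gen unchanged) — cache 2 kept, no run.
  deps.gen: re-examined; everything it read last time is the same (codegen.gen unchanged, east.txt unchanged) — cache 2 kept, no run.

The important point: export.gen recomputes to an identical value, and the output ends up unchanged.

deps.gen now evaluates to 2.
Run set: export.gen, render.gen (2 run).
Changed values: render.gen, shard.txt.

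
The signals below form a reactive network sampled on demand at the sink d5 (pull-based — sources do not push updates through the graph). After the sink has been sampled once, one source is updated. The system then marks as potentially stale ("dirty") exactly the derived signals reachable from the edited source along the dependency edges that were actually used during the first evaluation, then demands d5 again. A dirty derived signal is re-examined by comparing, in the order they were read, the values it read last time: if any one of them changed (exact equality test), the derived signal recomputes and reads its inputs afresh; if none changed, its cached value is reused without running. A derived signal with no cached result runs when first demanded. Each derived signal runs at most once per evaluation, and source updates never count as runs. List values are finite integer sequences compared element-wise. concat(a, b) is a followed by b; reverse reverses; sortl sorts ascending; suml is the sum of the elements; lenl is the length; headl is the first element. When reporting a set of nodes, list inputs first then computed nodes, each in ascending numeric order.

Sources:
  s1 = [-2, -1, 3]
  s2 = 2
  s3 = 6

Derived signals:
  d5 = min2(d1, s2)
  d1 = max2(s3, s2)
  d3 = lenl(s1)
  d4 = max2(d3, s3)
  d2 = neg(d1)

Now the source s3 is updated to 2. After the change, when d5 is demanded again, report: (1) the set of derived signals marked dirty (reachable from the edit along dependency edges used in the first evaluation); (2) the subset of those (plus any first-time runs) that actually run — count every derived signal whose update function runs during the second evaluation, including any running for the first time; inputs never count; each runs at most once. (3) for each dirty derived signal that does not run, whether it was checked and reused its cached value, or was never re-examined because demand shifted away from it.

Dirty set: d1, d5.
Run set: d1, d5 (2 run).
All dirty derived signals ended up running.

Initial pass — values computed on the first demand:
  d1 = max2(6, 2) = 6
  d5 = min2(6, 2) = 2

Second demand — change propagation:
  d1: re-runs because s3 6->2; new result 2.
  d5: re-runs because d1 6->2; new result 2 (unchanged).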